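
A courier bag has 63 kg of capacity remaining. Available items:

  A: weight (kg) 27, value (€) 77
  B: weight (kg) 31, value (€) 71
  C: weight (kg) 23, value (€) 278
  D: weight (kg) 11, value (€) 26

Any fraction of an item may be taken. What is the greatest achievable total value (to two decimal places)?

Order: C (278/23=12.09) > A (77/27=2.85) > D (26/11=2.36) > B (71/31=2.29)
Fill: take C (23 @ 278) → take A (27 @ 77) → take D (11 @ 26) → take 2/31 of B → 4.58; 63/63 used.
Total value = 385.58

385.58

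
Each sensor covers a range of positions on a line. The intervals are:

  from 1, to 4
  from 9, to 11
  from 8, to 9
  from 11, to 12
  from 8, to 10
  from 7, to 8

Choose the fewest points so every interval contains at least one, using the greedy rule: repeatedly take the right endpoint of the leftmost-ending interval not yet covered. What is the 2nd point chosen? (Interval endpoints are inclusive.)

Process intervals by earliest right end; each time one isn't hit yet, stab at its right endpoint.
Sorted: [1,4] [7,8] [8,9] [8,10] [9,11] [11,12]
{[1,4]} hit by 4; {[7,8],[8,9],[8,10]} hit by 8; {[9,11],[11,12]} hit by 11.
Points: 4, 8, 11 (3 total).

8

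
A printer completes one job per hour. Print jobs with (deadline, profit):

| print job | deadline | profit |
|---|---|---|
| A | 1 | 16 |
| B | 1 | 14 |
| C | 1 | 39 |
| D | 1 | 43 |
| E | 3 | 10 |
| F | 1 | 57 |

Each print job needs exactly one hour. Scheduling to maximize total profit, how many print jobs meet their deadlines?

2

Sort by profit descending; place each in the latest free slot ≤ its deadline.
Profit order: F=57 D=43 C=39 A=16 B=14 E=10
Assign: F→slot 1, D skipped, C skipped, A skipped, B skipped, E→slot 3.
Slots: [1:F] [3:E]
2 of 6 scheduled.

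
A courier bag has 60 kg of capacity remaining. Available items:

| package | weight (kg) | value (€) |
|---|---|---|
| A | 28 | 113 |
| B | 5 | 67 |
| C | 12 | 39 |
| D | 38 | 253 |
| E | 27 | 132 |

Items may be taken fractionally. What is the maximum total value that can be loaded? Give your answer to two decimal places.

Greedy by value/weight ratio, highest first.
Order: B (67/5=13.40) > D (253/38=6.66) > E (132/27=4.89) > A (113/28=4.04) > C (39/12=3.25)
Fill: take B (5 @ 67) → take D (38 @ 253) → take 17/27 of E → 83.11; 60/60 used.
Total value = 403.11

403.11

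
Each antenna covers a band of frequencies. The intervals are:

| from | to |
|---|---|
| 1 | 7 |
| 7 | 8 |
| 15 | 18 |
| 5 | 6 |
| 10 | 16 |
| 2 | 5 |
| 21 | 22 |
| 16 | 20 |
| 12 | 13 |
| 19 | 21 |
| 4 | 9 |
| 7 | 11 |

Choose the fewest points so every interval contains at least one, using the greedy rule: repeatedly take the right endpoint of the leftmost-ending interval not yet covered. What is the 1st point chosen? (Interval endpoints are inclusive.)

Sort by right endpoint; whenever an interval is uncovered, place a point at its right end.
By right end: [2,5]  [5,6]  [1,7]  [7,8]  [4,9]  [7,11]  [12,13]  [10,16]  [15,18]  [16,20]  [19,21]  [21,22]
[2,5] uncovered → point at 5; [7,8] uncovered → point at 8; [12,13] uncovered → point at 13; [15,18] uncovered → point at 18; [19,21] uncovered → point at 21.
Points: 5, 8, 13, 18, 21 (5 total).

5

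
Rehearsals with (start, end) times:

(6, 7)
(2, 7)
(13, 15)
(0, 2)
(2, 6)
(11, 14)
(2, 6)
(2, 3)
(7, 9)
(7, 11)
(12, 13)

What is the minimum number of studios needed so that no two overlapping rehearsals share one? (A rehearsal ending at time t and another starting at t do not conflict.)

Count concurrent intervals with a sweep; the peak is the room count.
starts: [0, 2, 2, 2, 2, 6, 7, 7, 11, 12, 13]
ends:   [2, 3, 6, 6, 7, 7, 9, 11, 13, 14, 15]
s0→1 e2→0 s2→1 s2→2 s2→3 s2→4  — peak 4.

4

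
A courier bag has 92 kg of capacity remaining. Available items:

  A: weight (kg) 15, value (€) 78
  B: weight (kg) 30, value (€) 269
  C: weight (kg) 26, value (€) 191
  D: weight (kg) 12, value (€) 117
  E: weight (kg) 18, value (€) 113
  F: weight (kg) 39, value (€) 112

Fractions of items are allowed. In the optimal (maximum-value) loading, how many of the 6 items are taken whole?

4

Sort by value per unit weight and fill in that order.
Order: D (117/12=9.75) > B (269/30=8.97) > C (191/26=7.35) > E (113/18=6.28) > A (78/15=5.20) > F (112/39=2.87)
Fill: take D (12 @ 117) → take B (30 @ 269) → take C (26 @ 191) → take E (18 @ 113) → take 6/15 of A → 31.20; 92/92 used.
4 item(s) taken whole; one partial (take 6/15 of A).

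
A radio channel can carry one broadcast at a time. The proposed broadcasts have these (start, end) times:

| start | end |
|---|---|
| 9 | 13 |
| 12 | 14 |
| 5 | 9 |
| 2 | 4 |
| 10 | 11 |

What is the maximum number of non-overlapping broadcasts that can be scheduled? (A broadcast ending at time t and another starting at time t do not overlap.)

Order by finish time; keep every interval that doesn't clash with the previous kept one.
By end time: (2,4), (5,9), (10,11), (9,13), (12,14).
Pick (2,4); next start ≥ 4 → (5,9); next start ≥ 9 → (10,11); next start ≥ 11 → (12,14).
Selected 4 broadcasts.

4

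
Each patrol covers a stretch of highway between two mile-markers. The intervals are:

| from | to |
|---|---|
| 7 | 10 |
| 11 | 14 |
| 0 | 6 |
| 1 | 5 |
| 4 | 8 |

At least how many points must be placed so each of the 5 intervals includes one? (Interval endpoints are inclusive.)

3

Sorted: [1,5] [0,6] [4,8] [7,10] [11,14]
{[1,5],[0,6],[4,8]} hit by 5; {[7,10]} hit by 10; {[11,14]} hit by 14.
Points: 5, 10, 14 (3 total).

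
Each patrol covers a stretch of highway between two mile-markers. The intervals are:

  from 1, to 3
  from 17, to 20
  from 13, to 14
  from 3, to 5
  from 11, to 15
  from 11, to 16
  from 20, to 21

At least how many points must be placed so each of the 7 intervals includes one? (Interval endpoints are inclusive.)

3

Process intervals by earliest right end; each time one isn't hit yet, stab at its right endpoint.
By right end: [1,3]  [3,5]  [13,14]  [11,15]  [11,16]  [17,20]  [20,21]
[1,3] uncovered → point at 3; [13,14] uncovered → point at 14; [17,20] uncovered → point at 20.
Points: 3, 14, 20 (3 total).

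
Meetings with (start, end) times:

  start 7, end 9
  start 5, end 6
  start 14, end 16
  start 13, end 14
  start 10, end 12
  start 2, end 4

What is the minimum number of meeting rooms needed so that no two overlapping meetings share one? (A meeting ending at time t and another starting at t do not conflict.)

1

Events (time:±→running): 2:+→1 … peak 1.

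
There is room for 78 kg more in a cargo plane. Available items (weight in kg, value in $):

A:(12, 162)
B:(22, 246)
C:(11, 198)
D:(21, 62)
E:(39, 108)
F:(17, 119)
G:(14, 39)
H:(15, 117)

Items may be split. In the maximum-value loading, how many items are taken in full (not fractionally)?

Greedy by value/weight ratio, highest first.
Order: C (198/11=18.00) > A (162/12=13.50) > B (246/22=11.18) > H (117/15=7.80) > F (119/17=7.00) > D (62/21=2.95) > G (39/14=2.79) > E (108/39=2.77)
Fill: take C (11 @ 198) → take A (12 @ 162) → take B (22 @ 246) → take H (15 @ 117) → take F (17 @ 119) → take 1/21 of D → 2.95; 78/78 used.
5 item(s) taken whole; one partial (take 1/21 of D).

5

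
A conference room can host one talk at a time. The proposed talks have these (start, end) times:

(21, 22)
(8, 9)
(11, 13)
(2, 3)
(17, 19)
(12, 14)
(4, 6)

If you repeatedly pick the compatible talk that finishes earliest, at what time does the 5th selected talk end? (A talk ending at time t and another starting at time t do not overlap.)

19

Order by finish time; keep every interval that doesn't clash with the previous kept one.
Sorted by end: (2,3)  (4,6)  (8,9)  (11,13)  (12,14)  (17,19)  (21,22)
take (2,3); take (4,6); take (8,9); take (11,13); take (17,19); take (21,22).
Selected: (2,3) (4,6) (8,9) (11,13) (17,19) (21,22)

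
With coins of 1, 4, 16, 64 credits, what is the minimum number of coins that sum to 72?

Use the largest denomination that fits, subtract, and repeat.
72 − 1×64→8 − 2×4→0
Total coins = 1 + 2 = 3

3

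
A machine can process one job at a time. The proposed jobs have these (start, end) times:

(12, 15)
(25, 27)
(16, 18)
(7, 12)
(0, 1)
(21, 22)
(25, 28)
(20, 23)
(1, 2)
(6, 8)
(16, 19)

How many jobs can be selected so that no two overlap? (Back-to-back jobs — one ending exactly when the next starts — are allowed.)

7

Order by finish time; keep every interval that doesn't clash with the previous kept one.
Sorted by end: (0,1)  (1,2)  (6,8)  (7,12)  (12,15)  (16,18)  (16,19)  (21,22)  (20,23)  (25,27)  (25,28)
take (0,1); take (1,2); take (6,8); take (12,15); take (16,18); skip (16,19); take (21,22); skip (20,23); take (25,27).
Selected 7 jobs.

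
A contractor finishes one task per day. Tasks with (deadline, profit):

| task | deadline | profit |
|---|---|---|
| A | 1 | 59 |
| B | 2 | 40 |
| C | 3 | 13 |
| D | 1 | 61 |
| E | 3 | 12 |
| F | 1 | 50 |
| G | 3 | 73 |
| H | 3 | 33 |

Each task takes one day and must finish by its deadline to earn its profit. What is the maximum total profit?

Profit order: G=73 D=61 A=59 F=50 B=40 H=33 C=13 E=12
Assign: G→slot 3, D→slot 1, A skipped, F skipped, B→slot 2, H skipped, C skipped, E skipped.
Slots: [1:D] [2:B] [3:G]
Profit = 61 + 40 + 73 = 174

174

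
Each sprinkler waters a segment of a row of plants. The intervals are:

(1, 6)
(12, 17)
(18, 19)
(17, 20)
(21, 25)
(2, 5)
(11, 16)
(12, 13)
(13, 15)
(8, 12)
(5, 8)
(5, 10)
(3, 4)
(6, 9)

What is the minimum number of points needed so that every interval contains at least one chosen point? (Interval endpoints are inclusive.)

5

Process intervals by earliest right end; each time one isn't hit yet, stab at its right endpoint.
By right end: [3,4]  [2,5]  [1,6]  [5,8]  [6,9]  [5,10]  [8,12]  [12,13]  [13,15]  [11,16]  [12,17]  [18,19]  [17,20]  [21,25]
[3,4] uncovered → point at 4; [5,8] uncovered → point at 8; [12,13] uncovered → point at 13; [18,19] uncovered → point at 19; [21,25] uncovered → point at 25.
Points: 4, 8, 13, 19, 25 (5 total).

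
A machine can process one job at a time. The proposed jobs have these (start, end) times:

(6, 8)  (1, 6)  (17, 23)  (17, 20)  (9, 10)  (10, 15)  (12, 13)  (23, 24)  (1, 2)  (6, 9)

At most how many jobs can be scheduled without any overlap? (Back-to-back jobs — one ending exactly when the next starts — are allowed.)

Sort by end time and greedily take each interval whose start is ≥ the last chosen end.
Sorted by end: (1,2)  (1,6)  (6,8)  (6,9)  (9,10)  (12,13)  (10,15)  (17,20)  (17,23)  (23,24)
take (1,2); take (6,8); take (9,10); take (12,13); take (17,20); take (23,24).
Selected 6 jobs.

6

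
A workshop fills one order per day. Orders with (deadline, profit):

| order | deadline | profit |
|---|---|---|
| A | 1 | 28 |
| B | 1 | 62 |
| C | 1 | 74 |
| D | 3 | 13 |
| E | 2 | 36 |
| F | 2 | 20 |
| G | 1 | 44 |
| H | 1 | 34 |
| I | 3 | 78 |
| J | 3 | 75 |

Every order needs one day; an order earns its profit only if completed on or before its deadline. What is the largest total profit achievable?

227

Sort by profit descending; place each in the latest free slot ≤ its deadline.
Profit order: I=78 J=75 C=74 B=62 G=44 E=36 H=34 A=28 F=20 D=13
Assign: I→slot 3, J→slot 2, C→slot 1, B skipped, G skipped, E skipped, H skipped, A skipped, F skipped, D skipped.
Slots: [1:C] [2:J] [3:I]
Profit = 74 + 75 + 78 = 227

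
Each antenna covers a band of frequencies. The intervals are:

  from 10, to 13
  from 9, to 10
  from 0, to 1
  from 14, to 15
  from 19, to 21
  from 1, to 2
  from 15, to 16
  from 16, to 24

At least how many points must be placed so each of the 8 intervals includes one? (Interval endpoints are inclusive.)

4

Sort by right endpoint; whenever an interval is uncovered, place a point at its right end.
Sorted: [0,1] [1,2] [9,10] [10,13] [14,15] [15,16] [19,21] [16,24]
{[0,1],[1,2]} hit by 1; {[9,10],[10,13]} hit by 10; {[14,15],[15,16]} hit by 15; {[19,21],[16,24]} hit by 21.
Points: 1, 10, 15, 21 (4 total).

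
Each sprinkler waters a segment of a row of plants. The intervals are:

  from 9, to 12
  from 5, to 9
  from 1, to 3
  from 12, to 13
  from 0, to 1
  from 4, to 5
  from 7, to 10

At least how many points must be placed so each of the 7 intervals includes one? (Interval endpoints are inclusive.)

4

Process intervals by earliest right end; each time one isn't hit yet, stab at its right endpoint.
Sorted: [0,1] [1,3] [4,5] [5,9] [7,10] [9,12] [12,13]
{[0,1],[1,3]} hit by 1; {[4,5],[5,9]} hit by 5; {[7,10],[9,12]} hit by 10; {[12,13]} hit by 13.
Points: 1, 5, 10, 13 (4 total).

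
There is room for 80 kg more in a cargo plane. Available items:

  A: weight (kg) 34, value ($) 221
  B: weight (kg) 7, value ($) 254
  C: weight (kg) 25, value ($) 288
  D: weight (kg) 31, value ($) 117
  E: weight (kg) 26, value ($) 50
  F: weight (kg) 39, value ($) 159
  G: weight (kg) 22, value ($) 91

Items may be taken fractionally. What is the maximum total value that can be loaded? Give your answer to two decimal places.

820.91

Greedy by value/weight ratio, highest first.
Order: B (254/7=36.29) > C (288/25=11.52) > A (221/34=6.50) > G (91/22=4.14) > F (159/39=4.08) > D (117/31=3.77) > E (50/26=1.92)
Fill: take B (7 @ 254) → take C (25 @ 288) → take A (34 @ 221) → take 14/22 of G → 57.91; 80/80 used.
Total value = 820.91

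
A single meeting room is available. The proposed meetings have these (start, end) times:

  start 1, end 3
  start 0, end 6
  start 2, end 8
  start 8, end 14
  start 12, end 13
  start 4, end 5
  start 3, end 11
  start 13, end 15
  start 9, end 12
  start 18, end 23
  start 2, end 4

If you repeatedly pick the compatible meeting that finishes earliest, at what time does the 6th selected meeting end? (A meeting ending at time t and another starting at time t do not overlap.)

23

By end time: (1,3), (2,4), (4,5), (0,6), (2,8), (3,11), (9,12), (12,13), (8,14), (13,15), (18,23).
Pick (1,3); next start ≥ 3 → (4,5); next start ≥ 5 → (9,12); next start ≥ 12 → (12,13); next start ≥ 13 → (13,15); next start ≥ 15 → (18,23).
Selected: (1,3) (4,5) (9,12) (12,13) (13,15) (18,23)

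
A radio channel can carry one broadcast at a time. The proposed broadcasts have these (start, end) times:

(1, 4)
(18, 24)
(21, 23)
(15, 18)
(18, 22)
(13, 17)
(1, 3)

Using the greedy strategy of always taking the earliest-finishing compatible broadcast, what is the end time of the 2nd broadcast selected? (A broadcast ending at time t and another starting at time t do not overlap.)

17

Sort by end time and greedily take each interval whose start is ≥ the last chosen end.
Sorted by end: (1,3)  (1,4)  (13,17)  (15,18)  (18,22)  (21,23)  (18,24)
take (1,3); skip (1,4); take (13,17); take (18,22).
Selected: (1,3) (13,17) (18,22)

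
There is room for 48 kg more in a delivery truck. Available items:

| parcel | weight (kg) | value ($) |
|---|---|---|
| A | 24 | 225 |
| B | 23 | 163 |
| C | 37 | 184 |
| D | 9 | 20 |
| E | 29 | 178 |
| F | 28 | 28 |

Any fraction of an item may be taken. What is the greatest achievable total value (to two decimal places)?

394.14

Sort by value per unit weight and fill in that order.
Ratios (sorted): A 9.38, B 7.09, E 6.14, C 4.97, D 2.22, F 1.00
take A (24 @ 225); take B (23 @ 163); take 1/29 of E → 6.14. Capacity used 48/48.
Total value = 394.14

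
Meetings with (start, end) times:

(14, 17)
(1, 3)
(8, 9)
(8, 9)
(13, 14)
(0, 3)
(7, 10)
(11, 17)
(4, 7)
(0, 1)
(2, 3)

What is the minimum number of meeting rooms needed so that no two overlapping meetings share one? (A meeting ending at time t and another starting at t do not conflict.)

3

Count concurrent intervals with a sweep; the peak is the room count.
Events (time:±→running): 0:+→1 0:+→2 1:-→1 1:+→2 2:+→3 … peak 3.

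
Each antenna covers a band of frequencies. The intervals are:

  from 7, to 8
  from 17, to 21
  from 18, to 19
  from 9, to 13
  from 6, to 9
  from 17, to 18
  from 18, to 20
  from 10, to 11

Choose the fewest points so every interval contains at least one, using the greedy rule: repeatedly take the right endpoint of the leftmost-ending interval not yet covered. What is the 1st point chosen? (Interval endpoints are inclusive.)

Sorted: [7,8] [6,9] [10,11] [9,13] [17,18] [18,19] [18,20] [17,21]
{[7,8],[6,9]} hit by 8; {[10,11],[9,13]} hit by 11; {[17,18],[18,19],[18,20],[17,21]} hit by 18.
Points: 8, 11, 18 (3 total).

8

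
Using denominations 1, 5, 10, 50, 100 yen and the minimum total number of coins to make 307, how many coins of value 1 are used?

Use the largest denomination that fits, subtract, and repeat.
307 − 3×100→7 − 1×5→2 − 2×1→0
Count of 1: 2

2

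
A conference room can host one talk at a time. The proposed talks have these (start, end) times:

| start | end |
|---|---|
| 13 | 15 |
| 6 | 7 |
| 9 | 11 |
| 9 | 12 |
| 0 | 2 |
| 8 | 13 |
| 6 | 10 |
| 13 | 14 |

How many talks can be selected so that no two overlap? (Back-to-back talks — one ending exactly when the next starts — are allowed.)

Order by finish time; keep every interval that doesn't clash with the previous kept one.
Sorted by end: (0,2)  (6,7)  (6,10)  (9,11)  (9,12)  (8,13)  (13,14)  (13,15)
take (0,2); take (6,7); take (9,11); skip (8,13); take (13,14); skip (13,15).
Selected 4 talks.

4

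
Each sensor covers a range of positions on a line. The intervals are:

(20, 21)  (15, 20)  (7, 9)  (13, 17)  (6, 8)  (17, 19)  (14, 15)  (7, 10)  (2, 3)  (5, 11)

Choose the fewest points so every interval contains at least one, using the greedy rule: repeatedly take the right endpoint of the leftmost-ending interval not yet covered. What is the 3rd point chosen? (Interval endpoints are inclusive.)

By right end: [2,3]  [6,8]  [7,9]  [7,10]  [5,11]  [14,15]  [13,17]  [17,19]  [15,20]  [20,21]
[2,3] uncovered → point at 3; [6,8] uncovered → point at 8; [14,15] uncovered → point at 15; [17,19] uncovered → point at 19; [20,21] uncovered → point at 21.
Points: 3, 8, 15, 19, 21 (5 total).

15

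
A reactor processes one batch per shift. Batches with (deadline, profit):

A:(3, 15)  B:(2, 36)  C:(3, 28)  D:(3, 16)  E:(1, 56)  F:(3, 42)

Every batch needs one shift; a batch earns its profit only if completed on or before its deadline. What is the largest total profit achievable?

134

By profit: E(d1,56), F(d3,42), B(d2,36), C(d3,28), D(d3,16), A(d3,15)
E→slot 1; F→slot 3; B→slot 2; C skipped; D skipped; A skipped.
Profit = 56 + 36 + 42 = 134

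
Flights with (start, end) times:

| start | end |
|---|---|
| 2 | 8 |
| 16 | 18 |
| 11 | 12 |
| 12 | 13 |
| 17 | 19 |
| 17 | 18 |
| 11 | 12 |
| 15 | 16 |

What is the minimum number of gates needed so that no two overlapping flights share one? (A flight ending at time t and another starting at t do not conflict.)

3

Count concurrent intervals with a sweep; the peak is the room count.
starts: [2, 11, 11, 12, 15, 16, 17, 17]
ends:   [8, 12, 12, 13, 16, 18, 18, 19]
s2→1 e8→0 s11→1 s11→2 e12→1 e12→0 s12→1 e13→0 s15→1 e16→0 s16→1 s17→2 s17→3  — peak 3.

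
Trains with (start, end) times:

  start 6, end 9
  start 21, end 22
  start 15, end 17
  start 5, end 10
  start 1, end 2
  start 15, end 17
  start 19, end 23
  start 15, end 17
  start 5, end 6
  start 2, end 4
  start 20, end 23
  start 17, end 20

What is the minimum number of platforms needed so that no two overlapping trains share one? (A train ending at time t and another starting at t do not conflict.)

Events (time:±→running): 1:+→1 2:-→0 2:+→1 4:-→0 5:+→1 5:+→2 6:-→1 6:+→2 9:-→1 10:-→0 15:+→1 15:+→2 15:+→3 … peak 3.

3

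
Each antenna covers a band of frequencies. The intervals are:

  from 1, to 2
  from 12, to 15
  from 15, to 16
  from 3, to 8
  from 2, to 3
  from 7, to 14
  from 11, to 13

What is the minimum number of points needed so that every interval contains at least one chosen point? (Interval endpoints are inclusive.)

4

By right end: [1,2]  [2,3]  [3,8]  [11,13]  [7,14]  [12,15]  [15,16]
[1,2] uncovered → point at 2; [3,8] uncovered → point at 8; [11,13] uncovered → point at 13; [15,16] uncovered → point at 16.
Points: 2, 8, 13, 16 (4 total).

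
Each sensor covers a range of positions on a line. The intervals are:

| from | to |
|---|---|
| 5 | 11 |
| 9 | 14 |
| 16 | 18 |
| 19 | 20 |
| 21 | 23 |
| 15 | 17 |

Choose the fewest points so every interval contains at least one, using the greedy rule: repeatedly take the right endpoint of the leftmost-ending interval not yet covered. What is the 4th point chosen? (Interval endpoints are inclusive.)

By right end: [5,11]  [9,14]  [15,17]  [16,18]  [19,20]  [21,23]
[5,11] uncovered → point at 11; [15,17] uncovered → point at 17; [19,20] uncovered → point at 20; [21,23] uncovered → point at 23.
Points: 11, 17, 20, 23 (4 total).

23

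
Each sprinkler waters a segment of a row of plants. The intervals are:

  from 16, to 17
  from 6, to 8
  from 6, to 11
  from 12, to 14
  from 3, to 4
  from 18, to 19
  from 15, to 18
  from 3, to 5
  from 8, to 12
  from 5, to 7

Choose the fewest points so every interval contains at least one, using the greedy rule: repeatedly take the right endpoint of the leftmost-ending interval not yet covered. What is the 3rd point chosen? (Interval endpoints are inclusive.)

Process intervals by earliest right end; each time one isn't hit yet, stab at its right endpoint.
Sorted: [3,4] [3,5] [5,7] [6,8] [6,11] [8,12] [12,14] [16,17] [15,18] [18,19]
{[3,4],[3,5]} hit by 4; {[5,7],[6,8],[6,11]} hit by 7; {[8,12],[12,14]} hit by 12; {[16,17],[15,18]} hit by 17; {[18,19]} hit by 19.
Points: 4, 7, 12, 17, 19 (5 total).

12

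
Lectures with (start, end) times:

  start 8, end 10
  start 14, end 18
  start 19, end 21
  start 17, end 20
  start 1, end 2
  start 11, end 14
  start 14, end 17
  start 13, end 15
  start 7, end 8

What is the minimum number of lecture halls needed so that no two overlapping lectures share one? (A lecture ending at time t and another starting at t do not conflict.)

Events (time:±→running): 1:+→1 2:-→0 7:+→1 8:-→0 8:+→1 10:-→0 11:+→1 13:+→2 14:-→1 14:+→2 14:+→3 … peak 3.

3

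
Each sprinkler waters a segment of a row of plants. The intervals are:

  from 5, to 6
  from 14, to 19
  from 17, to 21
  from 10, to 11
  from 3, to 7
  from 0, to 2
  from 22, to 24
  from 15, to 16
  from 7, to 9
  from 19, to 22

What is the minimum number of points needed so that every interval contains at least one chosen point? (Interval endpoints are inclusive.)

Process intervals by earliest right end; each time one isn't hit yet, stab at its right endpoint.
Sorted: [0,2] [5,6] [3,7] [7,9] [10,11] [15,16] [14,19] [17,21] [19,22] [22,24]
{[0,2]} hit by 2; {[5,6],[3,7]} hit by 6; {[7,9]} hit by 9; {[10,11]} hit by 11; {[15,16],[14,19]} hit by 16; {[17,21],[19,22]} hit by 21; {[22,24]} hit by 24.
Points: 2, 6, 9, 11, 16, 21, 24 (7 total).

7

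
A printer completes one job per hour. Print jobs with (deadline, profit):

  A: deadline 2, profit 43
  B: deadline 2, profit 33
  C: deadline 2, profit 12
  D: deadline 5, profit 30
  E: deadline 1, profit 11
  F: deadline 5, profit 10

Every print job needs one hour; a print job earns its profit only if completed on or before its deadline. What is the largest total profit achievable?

Sort by profit descending; place each in the latest free slot ≤ its deadline.
By profit: A(d2,43), B(d2,33), D(d5,30), C(d2,12), E(d1,11), F(d5,10)
A→slot 2; B→slot 1; D→slot 5; C skipped; E skipped; F→slot 4.
Profit = 33 + 43 + 10 + 30 = 116

116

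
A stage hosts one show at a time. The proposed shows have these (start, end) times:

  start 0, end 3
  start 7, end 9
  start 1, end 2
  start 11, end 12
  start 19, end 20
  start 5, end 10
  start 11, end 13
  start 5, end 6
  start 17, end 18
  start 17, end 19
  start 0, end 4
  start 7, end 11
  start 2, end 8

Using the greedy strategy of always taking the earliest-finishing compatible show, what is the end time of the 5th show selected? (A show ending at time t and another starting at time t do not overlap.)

Order by finish time; keep every interval that doesn't clash with the previous kept one.
By end time: (1,2), (0,3), (0,4), (5,6), (2,8), (7,9), (5,10), (7,11), (11,12), (11,13), (17,18), (17,19), (19,20).
Pick (1,2); next start ≥ 2 → (5,6); next start ≥ 6 → (7,9); next start ≥ 9 → (11,12); next start ≥ 12 → (17,18); next start ≥ 18 → (19,20).
Selected: (1,2) (5,6) (7,9) (11,12) (17,18) (19,20)

18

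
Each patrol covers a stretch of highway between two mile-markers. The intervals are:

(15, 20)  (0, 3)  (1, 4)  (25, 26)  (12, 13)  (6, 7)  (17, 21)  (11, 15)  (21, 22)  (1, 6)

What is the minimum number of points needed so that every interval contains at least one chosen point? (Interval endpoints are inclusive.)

6

Sort by right endpoint; whenever an interval is uncovered, place a point at its right end.
Sorted: [0,3] [1,4] [1,6] [6,7] [12,13] [11,15] [15,20] [17,21] [21,22] [25,26]
{[0,3],[1,4],[1,6]} hit by 3; {[6,7]} hit by 7; {[12,13],[11,15]} hit by 13; {[15,20],[17,21]} hit by 20; {[21,22]} hit by 22; {[25,26]} hit by 26.
Points: 3, 7, 13, 20, 22, 26 (6 total).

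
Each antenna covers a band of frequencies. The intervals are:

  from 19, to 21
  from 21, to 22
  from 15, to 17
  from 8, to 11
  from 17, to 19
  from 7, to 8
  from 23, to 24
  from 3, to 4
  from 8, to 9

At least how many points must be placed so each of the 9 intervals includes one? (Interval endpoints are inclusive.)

5

Sorted: [3,4] [7,8] [8,9] [8,11] [15,17] [17,19] [19,21] [21,22] [23,24]
{[3,4]} hit by 4; {[7,8],[8,9],[8,11]} hit by 8; {[15,17],[17,19]} hit by 17; {[19,21],[21,22]} hit by 21; {[23,24]} hit by 24.
Points: 4, 8, 17, 21, 24 (5 total).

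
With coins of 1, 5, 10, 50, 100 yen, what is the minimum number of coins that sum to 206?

Use the largest denomination that fits, subtract, and repeat.
206 = 2×100 + 1×5 + 1×1
Total coins = 2 + 1 + 1 = 4

4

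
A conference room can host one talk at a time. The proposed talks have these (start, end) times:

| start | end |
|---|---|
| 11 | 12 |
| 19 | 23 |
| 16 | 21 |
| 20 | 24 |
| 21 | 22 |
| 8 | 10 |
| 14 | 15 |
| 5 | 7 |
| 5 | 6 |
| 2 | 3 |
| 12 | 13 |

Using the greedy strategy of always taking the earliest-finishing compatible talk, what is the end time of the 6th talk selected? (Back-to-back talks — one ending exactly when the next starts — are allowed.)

15

Greedy by earliest finish: after sorting by end time, pick each interval compatible with the last pick.
Sorted by end: (2,3)  (5,6)  (5,7)  (8,10)  (11,12)  (12,13)  (14,15)  (16,21)  (21,22)  (19,23)  (20,24)
take (2,3); take (5,6); take (8,10); take (11,12); take (12,13); take (14,15); take (16,21); take (21,22).
Selected: (2,3) (5,6) (8,10) (11,12) (12,13) (14,15) (16,21) (21,22)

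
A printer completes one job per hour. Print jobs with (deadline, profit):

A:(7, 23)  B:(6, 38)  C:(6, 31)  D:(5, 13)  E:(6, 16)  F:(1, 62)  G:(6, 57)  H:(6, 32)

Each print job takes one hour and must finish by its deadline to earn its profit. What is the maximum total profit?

Sort by profit descending; place each in the latest free slot ≤ its deadline.
By profit: F(d1,62), G(d6,57), B(d6,38), H(d6,32), C(d6,31), A(d7,23), E(d6,16), D(d5,13)
F→slot 1; G→slot 6; B→slot 5; H→slot 4; C→slot 3; A→slot 7; E→slot 2; D skipped.
Profit = 62 + 16 + 31 + 32 + 38 + 57 + 23 = 259

259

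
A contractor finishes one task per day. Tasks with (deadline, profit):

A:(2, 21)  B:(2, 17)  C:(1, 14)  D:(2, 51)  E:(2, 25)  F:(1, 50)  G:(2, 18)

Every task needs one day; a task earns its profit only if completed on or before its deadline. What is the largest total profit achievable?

Take jobs in profit order; each goes to the latest open slot no later than its deadline.
Profit order: D=51 F=50 E=25 A=21 G=18 B=17 C=14
Assign: D→slot 2, F→slot 1, E skipped, A skipped, G skipped, B skipped, C skipped.
Slots: [1:F] [2:D]
Profit = 50 + 51 = 101

101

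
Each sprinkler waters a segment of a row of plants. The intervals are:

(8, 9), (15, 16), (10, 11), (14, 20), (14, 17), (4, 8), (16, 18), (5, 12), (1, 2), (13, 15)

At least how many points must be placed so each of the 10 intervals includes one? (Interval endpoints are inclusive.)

Process intervals by earliest right end; each time one isn't hit yet, stab at its right endpoint.
By right end: [1,2]  [4,8]  [8,9]  [10,11]  [5,12]  [13,15]  [15,16]  [14,17]  [16,18]  [14,20]
[1,2] uncovered → point at 2; [4,8] uncovered → point at 8; [10,11] uncovered → point at 11; [13,15] uncovered → point at 15; [16,18] uncovered → point at 18.
Points: 2, 8, 11, 15, 18 (5 total).

5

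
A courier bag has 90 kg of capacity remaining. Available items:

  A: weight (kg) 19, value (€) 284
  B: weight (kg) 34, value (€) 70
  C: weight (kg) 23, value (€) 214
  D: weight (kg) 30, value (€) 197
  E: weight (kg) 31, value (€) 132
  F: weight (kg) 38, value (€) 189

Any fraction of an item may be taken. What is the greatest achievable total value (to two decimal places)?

Sort by value per unit weight and fill in that order.
Order: A (284/19=14.95) > C (214/23=9.30) > D (197/30=6.57) > F (189/38=4.97) > E (132/31=4.26) > B (70/34=2.06)
Fill: take A (19 @ 284) → take C (23 @ 214) → take D (30 @ 197) → take 18/38 of F → 89.53; 90/90 used.
Total value = 784.53

784.53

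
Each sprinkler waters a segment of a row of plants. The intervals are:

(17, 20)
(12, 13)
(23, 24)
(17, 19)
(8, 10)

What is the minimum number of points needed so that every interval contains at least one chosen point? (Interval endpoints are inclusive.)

4

Sorted: [8,10] [12,13] [17,19] [17,20] [23,24]
{[8,10]} hit by 10; {[12,13]} hit by 13; {[17,19],[17,20]} hit by 19; {[23,24]} hit by 24.
Points: 10, 13, 19, 24 (4 total).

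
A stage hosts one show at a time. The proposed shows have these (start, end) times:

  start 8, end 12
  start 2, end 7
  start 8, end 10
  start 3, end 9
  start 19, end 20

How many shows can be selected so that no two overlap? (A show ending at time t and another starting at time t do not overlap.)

Order by finish time; keep every interval that doesn't clash with the previous kept one.
By end time: (2,7), (3,9), (8,10), (8,12), (19,20).
Pick (2,7); next start ≥ 7 → (8,10); next start ≥ 10 → (19,20).
Selected 3 shows.

3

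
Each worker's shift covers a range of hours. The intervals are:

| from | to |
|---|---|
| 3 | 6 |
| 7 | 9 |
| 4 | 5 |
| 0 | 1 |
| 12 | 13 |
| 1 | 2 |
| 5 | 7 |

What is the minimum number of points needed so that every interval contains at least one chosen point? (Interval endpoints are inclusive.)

4

By right end: [0,1]  [1,2]  [4,5]  [3,6]  [5,7]  [7,9]  [12,13]
[0,1] uncovered → point at 1; [4,5] uncovered → point at 5; [7,9] uncovered → point at 9; [12,13] uncovered → point at 13.
Points: 1, 5, 9, 13 (4 total).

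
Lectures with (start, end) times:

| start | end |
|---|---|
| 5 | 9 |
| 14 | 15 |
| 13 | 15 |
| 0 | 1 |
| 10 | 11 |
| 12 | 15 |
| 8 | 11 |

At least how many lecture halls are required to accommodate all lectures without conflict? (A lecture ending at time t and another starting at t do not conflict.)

The answer is the maximum number of intervals overlapping at any instant.
starts: [0, 5, 8, 10, 12, 13, 14]
ends:   [1, 9, 11, 11, 15, 15, 15]
s0→1 e1→0 s5→1 s8→2 e9→1 s10→2 e11→1 e11→0 s12→1 s13→2 s14→3  — peak 3.

3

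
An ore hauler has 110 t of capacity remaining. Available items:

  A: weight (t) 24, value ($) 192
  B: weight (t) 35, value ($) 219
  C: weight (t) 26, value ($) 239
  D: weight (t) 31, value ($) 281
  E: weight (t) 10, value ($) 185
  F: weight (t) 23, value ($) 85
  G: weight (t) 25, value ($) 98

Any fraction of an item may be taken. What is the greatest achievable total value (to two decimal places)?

1015.89

Ratios (sorted): E 18.50, C 9.19, D 9.06, A 8.00, B 6.26, G 3.92, F 3.70
take E (10 @ 185); take C (26 @ 239); take D (31 @ 281); take A (24 @ 192); take 19/35 of B → 118.89. Capacity used 110/110.
Total value = 1015.89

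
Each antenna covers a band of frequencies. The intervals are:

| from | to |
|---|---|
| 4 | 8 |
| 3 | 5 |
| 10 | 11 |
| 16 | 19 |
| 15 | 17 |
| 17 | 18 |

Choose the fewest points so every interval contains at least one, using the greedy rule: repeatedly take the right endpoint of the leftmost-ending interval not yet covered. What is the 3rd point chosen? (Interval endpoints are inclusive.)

Sorted: [3,5] [4,8] [10,11] [15,17] [17,18] [16,19]
{[3,5],[4,8]} hit by 5; {[10,11]} hit by 11; {[15,17],[17,18],[16,19]} hit by 17.
Points: 5, 11, 17 (3 total).

17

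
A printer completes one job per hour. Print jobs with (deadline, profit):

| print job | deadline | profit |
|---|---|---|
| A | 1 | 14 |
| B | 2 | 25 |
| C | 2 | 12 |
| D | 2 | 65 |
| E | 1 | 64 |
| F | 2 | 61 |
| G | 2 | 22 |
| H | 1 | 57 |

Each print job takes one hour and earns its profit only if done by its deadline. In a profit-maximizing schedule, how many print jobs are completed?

Profit order: D=65 E=64 F=61 H=57 B=25 G=22 A=14 C=12
Assign: D→slot 2, E→slot 1, F skipped, H skipped, B skipped, G skipped, A skipped, C skipped.
Slots: [1:E] [2:D]
2 of 8 scheduled.

2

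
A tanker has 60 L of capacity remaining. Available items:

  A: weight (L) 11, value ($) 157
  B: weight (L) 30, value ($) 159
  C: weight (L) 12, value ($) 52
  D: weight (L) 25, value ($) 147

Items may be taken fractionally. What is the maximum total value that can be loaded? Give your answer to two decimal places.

431.20

Greedy by value/weight ratio, highest first.
Order: A (157/11=14.27) > D (147/25=5.88) > B (159/30=5.30) > C (52/12=4.33)
Fill: take A (11 @ 157) → take D (25 @ 147) → take 24/30 of B → 127.20; 60/60 used.
Total value = 431.20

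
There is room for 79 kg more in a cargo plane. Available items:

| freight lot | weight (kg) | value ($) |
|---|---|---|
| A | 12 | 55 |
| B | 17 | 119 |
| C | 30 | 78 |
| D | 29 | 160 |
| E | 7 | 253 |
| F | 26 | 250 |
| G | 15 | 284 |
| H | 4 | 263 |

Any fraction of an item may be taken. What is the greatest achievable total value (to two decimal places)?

1224.17

Ratios (sorted): H 65.75, E 36.14, G 18.93, F 9.62, B 7.00, D 5.52, A 4.58, C 2.60
take H (4 @ 263); take E (7 @ 253); take G (15 @ 284); take F (26 @ 250); take B (17 @ 119); take 10/29 of D → 55.17. Capacity used 79/79.
Total value = 1224.17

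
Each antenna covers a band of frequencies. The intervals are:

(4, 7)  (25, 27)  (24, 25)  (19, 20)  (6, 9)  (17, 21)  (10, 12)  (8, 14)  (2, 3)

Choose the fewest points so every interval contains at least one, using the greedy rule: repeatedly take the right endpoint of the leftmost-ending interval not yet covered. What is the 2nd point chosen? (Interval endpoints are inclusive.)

7

Process intervals by earliest right end; each time one isn't hit yet, stab at its right endpoint.
By right end: [2,3]  [4,7]  [6,9]  [10,12]  [8,14]  [19,20]  [17,21]  [24,25]  [25,27]
[2,3] uncovered → point at 3; [4,7] uncovered → point at 7; [10,12] uncovered → point at 12; [19,20] uncovered → point at 20; [24,25] uncovered → point at 25.
Points: 3, 7, 12, 20, 25 (5 total).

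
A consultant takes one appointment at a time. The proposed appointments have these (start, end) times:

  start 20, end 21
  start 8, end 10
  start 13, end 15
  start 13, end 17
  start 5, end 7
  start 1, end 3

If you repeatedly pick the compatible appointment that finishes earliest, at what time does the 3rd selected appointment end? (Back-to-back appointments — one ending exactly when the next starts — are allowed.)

10

Sorted by end: (1,3)  (5,7)  (8,10)  (13,15)  (13,17)  (20,21)
take (1,3); take (5,7); take (8,10); take (13,15); skip (13,17); take (20,21).
Selected: (1,3) (5,7) (8,10) (13,15) (20,21)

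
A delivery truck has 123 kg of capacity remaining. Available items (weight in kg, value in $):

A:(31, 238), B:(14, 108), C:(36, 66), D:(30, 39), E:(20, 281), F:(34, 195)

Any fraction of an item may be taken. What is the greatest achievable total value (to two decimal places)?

866.00

Order: E (281/20=14.05) > B (108/14=7.71) > A (238/31=7.68) > F (195/34=5.74) > C (66/36=1.83) > D (39/30=1.30)
Fill: take E (20 @ 281) → take B (14 @ 108) → take A (31 @ 238) → take F (34 @ 195) → take 24/36 of C → 44.00; 123/123 used.
Total value = 866.00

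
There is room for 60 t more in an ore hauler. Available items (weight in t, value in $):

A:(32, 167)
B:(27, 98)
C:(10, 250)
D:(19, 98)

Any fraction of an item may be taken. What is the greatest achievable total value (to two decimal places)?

509.84

Ratios (sorted): C 25.00, A 5.22, D 5.16, B 3.63
take C (10 @ 250); take A (32 @ 167); take 18/19 of D → 92.84. Capacity used 60/60.
Total value = 509.84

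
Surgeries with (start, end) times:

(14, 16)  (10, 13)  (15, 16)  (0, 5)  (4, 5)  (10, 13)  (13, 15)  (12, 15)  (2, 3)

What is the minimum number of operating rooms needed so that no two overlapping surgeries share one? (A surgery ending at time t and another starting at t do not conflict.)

3

starts: [0, 2, 4, 10, 10, 12, 13, 14, 15]
ends:   [3, 5, 5, 13, 13, 15, 15, 16, 16]
s0→1 s2→2 e3→1 s4→2 e5→1 e5→0 s10→1 s10→2 s12→3  — peak 3.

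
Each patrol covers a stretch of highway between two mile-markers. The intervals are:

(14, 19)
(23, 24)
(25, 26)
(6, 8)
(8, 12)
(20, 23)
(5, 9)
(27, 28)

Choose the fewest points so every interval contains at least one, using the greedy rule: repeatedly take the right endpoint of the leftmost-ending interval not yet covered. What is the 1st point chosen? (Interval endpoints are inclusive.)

Process intervals by earliest right end; each time one isn't hit yet, stab at its right endpoint.
Sorted: [6,8] [5,9] [8,12] [14,19] [20,23] [23,24] [25,26] [27,28]
{[6,8],[5,9],[8,12]} hit by 8; {[14,19]} hit by 19; {[20,23],[23,24]} hit by 23; {[25,26]} hit by 26; {[27,28]} hit by 28.
Points: 8, 19, 23, 26, 28 (5 total).

8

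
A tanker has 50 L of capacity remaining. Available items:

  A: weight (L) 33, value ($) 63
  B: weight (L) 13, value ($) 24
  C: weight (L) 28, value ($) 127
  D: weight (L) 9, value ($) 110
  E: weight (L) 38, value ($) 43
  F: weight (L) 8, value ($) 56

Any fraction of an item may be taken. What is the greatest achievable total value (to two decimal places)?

302.55

Order: D (110/9=12.22) > F (56/8=7.00) > C (127/28=4.54) > A (63/33=1.91) > B (24/13=1.85) > E (43/38=1.13)
Fill: take D (9 @ 110) → take F (8 @ 56) → take C (28 @ 127) → take 5/33 of A → 9.55; 50/50 used.
Total value = 302.55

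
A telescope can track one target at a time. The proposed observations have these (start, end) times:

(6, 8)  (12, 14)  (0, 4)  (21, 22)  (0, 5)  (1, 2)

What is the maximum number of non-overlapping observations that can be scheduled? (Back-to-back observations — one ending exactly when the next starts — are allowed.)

Sorted by end: (1,2)  (0,4)  (0,5)  (6,8)  (12,14)  (21,22)
take (1,2); skip (0,4); skip (0,5); take (6,8); take (12,14); take (21,22).
Selected 4 observations.

4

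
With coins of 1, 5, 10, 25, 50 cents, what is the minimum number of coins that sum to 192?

192 − 3×50→42 − 1×25→17 − 1×10→7 − 1×5→2 − 2×1→0
Total coins = 3 + 1 + 1 + 1 + 2 = 8

8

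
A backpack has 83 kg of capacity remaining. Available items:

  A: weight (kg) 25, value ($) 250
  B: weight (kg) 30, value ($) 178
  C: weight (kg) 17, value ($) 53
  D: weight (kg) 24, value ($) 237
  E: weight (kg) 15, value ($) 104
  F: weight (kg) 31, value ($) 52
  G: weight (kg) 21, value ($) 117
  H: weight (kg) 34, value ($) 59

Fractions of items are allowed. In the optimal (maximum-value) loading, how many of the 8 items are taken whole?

Ratios (sorted): A 10.00, D 9.88, E 6.93, B 5.93, G 5.57, C 3.12, H 1.74, F 1.68
take A (25 @ 250); take D (24 @ 237); take E (15 @ 104); take 19/30 of B → 112.73. Capacity used 83/83.
3 item(s) taken whole; one partial (take 19/30 of B).

3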